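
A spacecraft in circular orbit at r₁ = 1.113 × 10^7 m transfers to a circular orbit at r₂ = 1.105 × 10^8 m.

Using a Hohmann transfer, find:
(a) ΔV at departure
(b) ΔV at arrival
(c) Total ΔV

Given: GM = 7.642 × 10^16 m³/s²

Transfer semi-major axis: a_t = (r₁ + r₂)/2 = (1.113e+07 + 1.105e+08)/2 = 6.0815e+07 m.
Circular speeds: v₁ = √(GM/r₁) = 82862.1 m/s, v₂ = √(GM/r₂) = 26298 m/s.
Transfer speeds (vis-viva v² = GM(2/r − 1/a_t)): v₁ᵗ = 111694 m/s, v₂ᵗ = 11250.3 m/s.
(a) ΔV₁ = |v₁ᵗ − v₁| ≈ 2.883e+04 m/s = 28.83 km/s.
(b) ΔV₂ = |v₂ − v₂ᵗ| ≈ 1.505e+04 m/s = 15.05 km/s.
(c) ΔV_total = ΔV₁ + ΔV₂ ≈ 4.388e+04 m/s = 43.88 km/s.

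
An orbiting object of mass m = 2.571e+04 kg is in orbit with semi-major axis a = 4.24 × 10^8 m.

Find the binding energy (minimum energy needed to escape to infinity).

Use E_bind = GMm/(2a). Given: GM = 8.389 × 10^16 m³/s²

Total orbital energy is E = −GMm/(2a); binding energy is E_bind = −E = GMm/(2a).
E_bind = 8.389e+16 · 2.571e+04 / (2 · 4.24e+08) J ≈ 2.543e+12 J = 2.543 TJ.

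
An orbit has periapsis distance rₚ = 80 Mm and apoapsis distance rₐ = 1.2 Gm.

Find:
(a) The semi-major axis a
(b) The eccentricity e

Convert to SI: rₚ = 80 Mm = 8e+07 m; rₐ = 1.2 Gm = 1.2e+09 m.
(a) a = (rₚ + rₐ) / 2 = (8e+07 + 1.2e+09) / 2 ≈ 6.4e+08 m = 640 Mm.
(b) e = (rₐ − rₚ) / (rₐ + rₚ) = (1.2e+09 − 8e+07) / (1.2e+09 + 8e+07) ≈ 0.875.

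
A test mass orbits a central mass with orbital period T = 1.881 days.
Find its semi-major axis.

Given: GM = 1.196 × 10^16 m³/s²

Convert to SI: T = 1.881 days = 162518 s.
Invert Kepler's third law: a = (GM · T² / (4π²))^(1/3).
Substituting T = 162518 s and GM = 1.196e+16 m³/s²:
a = (1.196e+16 · (162518)² / (4π²))^(1/3) m
a ≈ 2e+08 m = 200 Mm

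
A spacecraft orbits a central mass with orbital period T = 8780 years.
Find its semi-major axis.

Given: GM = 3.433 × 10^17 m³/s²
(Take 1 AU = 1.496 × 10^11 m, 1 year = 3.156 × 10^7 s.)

Convert to SI: T = 8780 years = 2.77097e+11 s.
Invert Kepler's third law: a = (GM · T² / (4π²))^(1/3).
Substituting T = 2.77097e+11 s and GM = 3.433e+17 m³/s²:
a = (3.433e+17 · (2.77097e+11)² / (4π²))^(1/3) m
a ≈ 8.74e+12 m = 58.42 AU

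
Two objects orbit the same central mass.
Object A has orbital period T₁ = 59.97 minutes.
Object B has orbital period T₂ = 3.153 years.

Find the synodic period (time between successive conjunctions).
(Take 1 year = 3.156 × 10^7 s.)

Convert to SI: T₁ = 59.97 minutes = 3598.2 s; T₂ = 3.153 years = 9.95087e+07 s.
T_syn = |T₁ · T₂ / (T₁ − T₂)|.
T_syn = |3598.2 · 9.95087e+07 / (3598.2 − 9.95087e+07)| s ≈ 3598 s = 59.97 minutes.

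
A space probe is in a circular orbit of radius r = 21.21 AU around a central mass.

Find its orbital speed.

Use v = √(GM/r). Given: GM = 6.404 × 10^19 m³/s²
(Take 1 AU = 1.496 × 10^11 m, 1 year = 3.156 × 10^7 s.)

Convert to SI: r = 21.21 AU = 3.17302e+12 m.
For a circular orbit, gravity supplies the centripetal force, so v = √(GM / r).
v = √(6.404e+19 / 3.17302e+12) m/s ≈ 4493 m/s = 0.9478 AU/year.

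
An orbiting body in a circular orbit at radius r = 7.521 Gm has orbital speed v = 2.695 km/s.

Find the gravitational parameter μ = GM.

Convert to SI: r = 7.521 Gm = 7.521e+09 m; v = 2.695 km/s = 2695 m/s.
For a circular orbit v² = GM/r, so GM = v² · r.
GM = (2695)² · 7.521e+09 m³/s² ≈ 5.463e+16 m³/s² = 5.463 × 10^16 m³/s².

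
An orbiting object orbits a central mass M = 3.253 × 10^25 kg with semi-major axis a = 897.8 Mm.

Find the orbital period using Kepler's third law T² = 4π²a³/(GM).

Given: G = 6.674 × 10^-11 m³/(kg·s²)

Convert to SI: a = 897.8 Mm = 8.978e+08 m.
GM = G · M = 6.674e-11 · 3.253e+25 = 2.17105e+15 m³/s².
Kepler's third law: T = 2π √(a³ / GM).
Substituting a = 8.978e+08 m and GM = 2.17105e+15 m³/s²:
T = 2π √((8.978e+08)³ / 2.17105e+15) s
T ≈ 3.628e+06 s = 41.99 days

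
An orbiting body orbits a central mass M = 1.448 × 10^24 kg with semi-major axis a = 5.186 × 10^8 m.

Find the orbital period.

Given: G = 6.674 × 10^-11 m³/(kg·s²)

GM = G · M = 6.674e-11 · 1.448e+24 = 9.66395e+13 m³/s².
Kepler's third law: T = 2π √(a³ / GM).
Substituting a = 5.186e+08 m and GM = 9.66395e+13 m³/s²:
T = 2π √((5.186e+08)³ / 9.66395e+13) s
T ≈ 7.548e+06 s = 87.37 days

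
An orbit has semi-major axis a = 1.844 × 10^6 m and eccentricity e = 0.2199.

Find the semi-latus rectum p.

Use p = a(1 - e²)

p = a (1 − e²).
p = 1.844e+06 · (1 − (0.2199)²) = 1.844e+06 · 0.951644 ≈ 1.755e+06 m = 1.755 × 10^6 m.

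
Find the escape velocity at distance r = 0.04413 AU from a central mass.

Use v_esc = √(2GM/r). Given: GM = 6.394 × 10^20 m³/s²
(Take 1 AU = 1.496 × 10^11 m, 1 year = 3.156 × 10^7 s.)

Convert to SI: r = 0.04413 AU = 6.60185e+09 m.
Escape velocity comes from setting total energy to zero: ½v² − GM/r = 0 ⇒ v_esc = √(2GM / r).
v_esc = √(2 · 6.394e+20 / 6.60185e+09) m/s ≈ 4.401e+05 m/s = 92.85 AU/year.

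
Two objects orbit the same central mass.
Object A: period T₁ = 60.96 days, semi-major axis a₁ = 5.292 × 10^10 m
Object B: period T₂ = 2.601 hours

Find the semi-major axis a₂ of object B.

Convert to SI: T₁ = 60.96 days = 5.26694e+06 s; T₂ = 2.601 hours = 9363.6 s.
Kepler's third law: (T₁/T₂)² = (a₁/a₂)³ ⇒ a₂ = a₁ · (T₂/T₁)^(2/3).
T₂/T₁ = 9363.6 / 5.26694e+06 = 0.00177781.
a₂ = 5.292e+10 · (0.00177781)^(2/3) m ≈ 7.766e+08 m = 7.766 × 10^8 m.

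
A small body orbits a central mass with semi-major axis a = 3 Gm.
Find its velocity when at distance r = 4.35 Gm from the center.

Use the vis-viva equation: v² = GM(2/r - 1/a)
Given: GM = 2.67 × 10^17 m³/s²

Convert to SI: a = 3 Gm = 3e+09 m; r = 4.35 Gm = 4.35e+09 m.
Vis-viva: v = √(GM · (2/r − 1/a)).
2/r − 1/a = 2/4.35e+09 − 1/3e+09 = 1.26437e-10 m⁻¹.
v = √(2.67e+17 · 1.26437e-10) m/s ≈ 5810 m/s = 5.81 km/s.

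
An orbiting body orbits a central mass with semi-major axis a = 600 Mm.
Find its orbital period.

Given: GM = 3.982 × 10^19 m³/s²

Convert to SI: a = 600 Mm = 6e+08 m.
Kepler's third law: T = 2π √(a³ / GM).
Substituting a = 6e+08 m and GM = 3.982e+19 m³/s²:
T = 2π √((6e+08)³ / 3.982e+19) s
T ≈ 1.463e+04 s = 4.065 hours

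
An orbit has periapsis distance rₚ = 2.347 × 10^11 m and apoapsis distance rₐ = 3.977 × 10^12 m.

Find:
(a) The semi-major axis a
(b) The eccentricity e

(a) a = (rₚ + rₐ) / 2 = (2.347e+11 + 3.977e+12) / 2 ≈ 2.106e+12 m = 2.106 × 10^12 m.
(b) e = (rₐ − rₚ) / (rₐ + rₚ) = (3.977e+12 − 2.347e+11) / (3.977e+12 + 2.347e+11) ≈ 0.8885.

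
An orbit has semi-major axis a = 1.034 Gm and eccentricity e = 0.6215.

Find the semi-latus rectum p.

Convert to SI: a = 1.034 Gm = 1.034e+09 m.
p = a (1 − e²).
p = 1.034e+09 · (1 − (0.6215)²) = 1.034e+09 · 0.613738 ≈ 6.346e+08 m = 634.6 Mm.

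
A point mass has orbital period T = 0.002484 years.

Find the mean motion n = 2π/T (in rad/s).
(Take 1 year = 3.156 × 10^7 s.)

Convert to SI: T = 0.002484 years = 78395 s.
n = 2π / T.
n = 2π / 78395 s ≈ 8.015e-05 rad/s.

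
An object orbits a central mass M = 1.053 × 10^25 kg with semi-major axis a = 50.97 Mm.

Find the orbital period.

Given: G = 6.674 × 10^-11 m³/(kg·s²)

Convert to SI: a = 50.97 Mm = 5.097e+07 m.
GM = G · M = 6.674e-11 · 1.053e+25 = 7.02772e+14 m³/s².
Kepler's third law: T = 2π √(a³ / GM).
Substituting a = 5.097e+07 m and GM = 7.02772e+14 m³/s²:
T = 2π √((5.097e+07)³ / 7.02772e+14) s
T ≈ 8.625e+04 s = 23.96 hours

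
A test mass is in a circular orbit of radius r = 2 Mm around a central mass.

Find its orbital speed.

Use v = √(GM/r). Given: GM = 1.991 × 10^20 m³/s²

Convert to SI: r = 2 Mm = 2e+06 m.
For a circular orbit, gravity supplies the centripetal force, so v = √(GM / r).
v = √(1.991e+20 / 2e+06) m/s ≈ 9.977e+06 m/s = 9977 km/s.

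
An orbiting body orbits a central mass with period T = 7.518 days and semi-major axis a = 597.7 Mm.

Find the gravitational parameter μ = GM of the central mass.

Convert to SI: T = 7.518 days = 649555 s; a = 597.7 Mm = 5.977e+08 m.
GM = 4π² · a³ / T².
GM = 4π² · (5.977e+08)³ / (649555)² m³/s² ≈ 1.998e+16 m³/s² = 1.998 × 10^16 m³/s².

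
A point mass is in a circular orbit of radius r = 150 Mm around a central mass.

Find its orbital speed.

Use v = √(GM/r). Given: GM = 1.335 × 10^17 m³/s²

Convert to SI: r = 150 Mm = 1.5e+08 m.
For a circular orbit, gravity supplies the centripetal force, so v = √(GM / r).
v = √(1.335e+17 / 1.5e+08) m/s ≈ 2.983e+04 m/s = 29.83 km/s.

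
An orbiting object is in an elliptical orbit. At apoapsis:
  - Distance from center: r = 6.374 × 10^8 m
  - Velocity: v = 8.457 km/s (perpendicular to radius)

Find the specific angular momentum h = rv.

Convert to SI: v = 8.457 km/s = 8457 m/s.
With v perpendicular to r, h = r · v.
h = 6.374e+08 · 8457 m²/s ≈ 5.39e+12 m²/s.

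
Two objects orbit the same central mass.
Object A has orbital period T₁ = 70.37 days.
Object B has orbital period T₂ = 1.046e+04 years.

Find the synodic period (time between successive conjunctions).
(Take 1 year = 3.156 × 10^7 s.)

Convert to SI: T₁ = 70.37 days = 6.07997e+06 s; T₂ = 1.046e+04 years = 3.30118e+11 s.
T_syn = |T₁ · T₂ / (T₁ − T₂)|.
T_syn = |6.07997e+06 · 3.30118e+11 / (6.07997e+06 − 3.30118e+11)| s ≈ 6.08e+06 s = 70.37 days.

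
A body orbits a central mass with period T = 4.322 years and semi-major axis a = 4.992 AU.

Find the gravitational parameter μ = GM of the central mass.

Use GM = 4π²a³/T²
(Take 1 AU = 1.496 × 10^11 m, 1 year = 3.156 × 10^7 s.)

Convert to SI: T = 4.322 years = 1.36402e+08 s; a = 4.992 AU = 7.46803e+11 m.
GM = 4π² · a³ / T².
GM = 4π² · (7.46803e+11)³ / (1.36402e+08)² m³/s² ≈ 8.838e+20 m³/s² = 8.838 × 10^20 m³/s².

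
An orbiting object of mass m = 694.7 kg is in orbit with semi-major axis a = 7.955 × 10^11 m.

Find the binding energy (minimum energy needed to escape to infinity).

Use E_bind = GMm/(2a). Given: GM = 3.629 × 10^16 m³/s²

Total orbital energy is E = −GMm/(2a); binding energy is E_bind = −E = GMm/(2a).
E_bind = 3.629e+16 · 694.7 / (2 · 7.955e+11) J ≈ 1.585e+07 J = 15.85 MJ.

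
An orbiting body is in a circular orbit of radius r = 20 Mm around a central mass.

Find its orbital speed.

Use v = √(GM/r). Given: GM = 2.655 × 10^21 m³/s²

Convert to SI: r = 20 Mm = 2e+07 m.
For a circular orbit, gravity supplies the centripetal force, so v = √(GM / r).
v = √(2.655e+21 / 2e+07) m/s ≈ 1.152e+07 m/s = 1.152e+04 km/s.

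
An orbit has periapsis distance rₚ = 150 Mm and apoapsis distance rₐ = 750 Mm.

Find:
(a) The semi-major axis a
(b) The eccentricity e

Convert to SI: rₚ = 150 Mm = 1.5e+08 m; rₐ = 750 Mm = 7.5e+08 m.
(a) a = (rₚ + rₐ) / 2 = (1.5e+08 + 7.5e+08) / 2 ≈ 4.5e+08 m = 450 Mm.
(b) e = (rₐ − rₚ) / (rₐ + rₚ) = (7.5e+08 − 1.5e+08) / (7.5e+08 + 1.5e+08) ≈ 0.6667.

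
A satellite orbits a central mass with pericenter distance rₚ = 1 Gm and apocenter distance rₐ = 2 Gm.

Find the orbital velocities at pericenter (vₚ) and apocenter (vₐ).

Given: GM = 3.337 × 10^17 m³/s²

Convert to SI: rₚ = 1 Gm = 1e+09 m; rₐ = 2 Gm = 2e+09 m.
Use the vis-viva equation v² = GM(2/r − 1/a) with a = (rₚ + rₐ)/2 = (1e+09 + 2e+09)/2 = 1.5e+09 m.
vₚ = √(GM · (2/rₚ − 1/a)) = √(3.337e+17 · (2/1e+09 − 1/1.5e+09)) m/s ≈ 2.109e+04 m/s = 21.09 km/s.
vₐ = √(GM · (2/rₐ − 1/a)) = √(3.337e+17 · (2/2e+09 − 1/1.5e+09)) m/s ≈ 1.055e+04 m/s = 10.55 km/s.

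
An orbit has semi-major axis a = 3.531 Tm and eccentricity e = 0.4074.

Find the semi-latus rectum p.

Convert to SI: a = 3.531 Tm = 3.531e+12 m.
p = a (1 − e²).
p = 3.531e+12 · (1 − (0.4074)²) = 3.531e+12 · 0.834025 ≈ 2.945e+12 m = 2.945 Tm.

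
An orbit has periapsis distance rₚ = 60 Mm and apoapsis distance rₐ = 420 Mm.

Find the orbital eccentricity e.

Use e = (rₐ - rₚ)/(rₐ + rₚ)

Convert to SI: rₚ = 60 Mm = 6e+07 m; rₐ = 420 Mm = 4.2e+08 m.
e = (rₐ − rₚ) / (rₐ + rₚ).
e = (4.2e+08 − 6e+07) / (4.2e+08 + 6e+07) = 3.6e+08 / 4.8e+08 ≈ 0.75.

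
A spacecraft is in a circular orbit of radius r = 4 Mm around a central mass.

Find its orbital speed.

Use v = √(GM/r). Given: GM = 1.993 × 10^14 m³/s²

Convert to SI: r = 4 Mm = 4e+06 m.
For a circular orbit, gravity supplies the centripetal force, so v = √(GM / r).
v = √(1.993e+14 / 4e+06) m/s ≈ 7059 m/s = 7.059 km/s.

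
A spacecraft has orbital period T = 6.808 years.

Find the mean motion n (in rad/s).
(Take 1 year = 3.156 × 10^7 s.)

Convert to SI: T = 6.808 years = 2.1486e+08 s.
n = 2π / T.
n = 2π / 2.1486e+08 s ≈ 2.924e-08 rad/s.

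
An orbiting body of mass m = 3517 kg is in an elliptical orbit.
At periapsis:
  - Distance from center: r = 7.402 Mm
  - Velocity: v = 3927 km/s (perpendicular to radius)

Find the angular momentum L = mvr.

Convert to SI: r = 7.402 Mm = 7.402e+06 m; v = 3927 km/s = 3.927e+06 m/s.
Since v is perpendicular to r, L = m · v · r.
L = 3517 · 3.927e+06 · 7.402e+06 kg·m²/s ≈ 1.022e+17 kg·m²/s.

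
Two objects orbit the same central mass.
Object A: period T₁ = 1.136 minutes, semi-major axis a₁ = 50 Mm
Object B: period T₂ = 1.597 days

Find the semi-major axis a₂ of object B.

Convert to SI: T₁ = 1.136 minutes = 68.16 s; a₁ = 50 Mm = 5e+07 m; T₂ = 1.597 days = 137981 s.
Kepler's third law: (T₁/T₂)² = (a₁/a₂)³ ⇒ a₂ = a₁ · (T₂/T₁)^(2/3).
T₂/T₁ = 137981 / 68.16 = 2024.37.
a₂ = 5e+07 · (2024.37)^(2/3) m ≈ 8.001e+09 m = 8.001 Gm.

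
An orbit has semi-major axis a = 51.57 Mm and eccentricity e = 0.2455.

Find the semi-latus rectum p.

Convert to SI: a = 51.57 Mm = 5.157e+07 m.
p = a (1 − e²).
p = 5.157e+07 · (1 − (0.2455)²) = 5.157e+07 · 0.93973 ≈ 4.846e+07 m = 48.46 Mm.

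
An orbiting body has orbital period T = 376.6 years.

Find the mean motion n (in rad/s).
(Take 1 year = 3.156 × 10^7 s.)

Convert to SI: T = 376.6 years = 1.18855e+10 s.
n = 2π / T.
n = 2π / 1.18855e+10 s ≈ 5.286e-10 rad/s.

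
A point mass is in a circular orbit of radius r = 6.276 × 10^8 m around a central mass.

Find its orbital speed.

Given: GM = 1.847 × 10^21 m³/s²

For a circular orbit, gravity supplies the centripetal force, so v = √(GM / r).
v = √(1.847e+21 / 6.276e+08) m/s ≈ 1.716e+06 m/s = 1716 km/s.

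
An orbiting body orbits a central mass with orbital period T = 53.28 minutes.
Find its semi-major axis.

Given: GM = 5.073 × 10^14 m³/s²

Convert to SI: T = 53.28 minutes = 3196.8 s.
Invert Kepler's third law: a = (GM · T² / (4π²))^(1/3).
Substituting T = 3196.8 s and GM = 5.073e+14 m³/s²:
a = (5.073e+14 · (3196.8)² / (4π²))^(1/3) m
a ≈ 5.083e+06 m = 5.083 Mm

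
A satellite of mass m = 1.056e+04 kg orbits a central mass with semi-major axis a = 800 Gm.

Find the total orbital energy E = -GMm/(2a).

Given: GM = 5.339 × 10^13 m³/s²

Convert to SI: a = 800 Gm = 8e+11 m.
E = −GMm / (2a).
E = −5.339e+13 · 1.056e+04 / (2 · 8e+11) J ≈ -3.524e+05 J = -352.4 kJ.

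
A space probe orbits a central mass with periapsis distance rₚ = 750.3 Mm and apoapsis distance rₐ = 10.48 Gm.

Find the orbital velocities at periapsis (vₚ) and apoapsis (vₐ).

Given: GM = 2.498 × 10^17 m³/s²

Convert to SI: rₚ = 750.3 Mm = 7.503e+08 m; rₐ = 10.48 Gm = 1.048e+10 m.
Use the vis-viva equation v² = GM(2/r − 1/a) with a = (rₚ + rₐ)/2 = (7.503e+08 + 1.048e+10)/2 = 5.61515e+09 m.
vₚ = √(GM · (2/rₚ − 1/a)) = √(2.498e+17 · (2/7.503e+08 − 1/5.61515e+09)) m/s ≈ 2.493e+04 m/s = 24.93 km/s.
vₐ = √(GM · (2/rₐ − 1/a)) = √(2.498e+17 · (2/1.048e+10 − 1/5.61515e+09)) m/s ≈ 1785 m/s = 1.785 km/s.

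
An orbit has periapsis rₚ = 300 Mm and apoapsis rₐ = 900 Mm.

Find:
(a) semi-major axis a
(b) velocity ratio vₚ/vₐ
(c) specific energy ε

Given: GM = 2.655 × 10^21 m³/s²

Convert to SI: rₚ = 300 Mm = 3e+08 m; rₐ = 900 Mm = 9e+08 m.
(a) a = (rₚ + rₐ)/2 = (3e+08 + 9e+08)/2 ≈ 6e+08 m
(b) Conservation of angular momentum (rₚvₚ = rₐvₐ) gives vₚ/vₐ = rₐ/rₚ = 9e+08/3e+08 ≈ 3
(c) With a = (rₚ + rₐ)/2 = 6e+08 m, ε = −GM/(2a) = −2.655e+21/(2 · 6e+08) J/kg ≈ -2.212e+12 J/kg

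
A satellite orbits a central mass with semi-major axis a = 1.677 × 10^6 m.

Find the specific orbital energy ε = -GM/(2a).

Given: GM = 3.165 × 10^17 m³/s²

ε = −GM / (2a).
ε = −3.165e+17 / (2 · 1.677e+06) J/kg ≈ -9.436e+10 J/kg = -94.36 GJ/kg.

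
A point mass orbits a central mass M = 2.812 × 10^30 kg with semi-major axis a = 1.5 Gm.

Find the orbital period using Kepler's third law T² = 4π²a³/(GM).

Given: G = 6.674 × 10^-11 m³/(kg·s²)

Convert to SI: a = 1.5 Gm = 1.5e+09 m.
GM = G · M = 6.674e-11 · 2.812e+30 = 1.87673e+20 m³/s².
Kepler's third law: T = 2π √(a³ / GM).
Substituting a = 1.5e+09 m and GM = 1.87673e+20 m³/s²:
T = 2π √((1.5e+09)³ / 1.87673e+20) s
T ≈ 2.665e+04 s = 7.401 hours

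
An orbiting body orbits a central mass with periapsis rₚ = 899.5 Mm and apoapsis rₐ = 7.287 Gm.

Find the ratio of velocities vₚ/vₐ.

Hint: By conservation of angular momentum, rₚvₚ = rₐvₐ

Convert to SI: rₚ = 899.5 Mm = 8.995e+08 m; rₐ = 7.287 Gm = 7.287e+09 m.
Conservation of angular momentum gives rₚvₚ = rₐvₐ, so vₚ/vₐ = rₐ/rₚ.
vₚ/vₐ = 7.287e+09 / 8.995e+08 ≈ 8.101.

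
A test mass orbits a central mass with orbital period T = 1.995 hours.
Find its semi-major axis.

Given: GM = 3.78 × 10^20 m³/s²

Convert to SI: T = 1.995 hours = 7182 s.
Invert Kepler's third law: a = (GM · T² / (4π²))^(1/3).
Substituting T = 7182 s and GM = 3.78e+20 m³/s²:
a = (3.78e+20 · (7182)² / (4π²))^(1/3) m
a ≈ 7.904e+08 m = 7.904 × 10^8 m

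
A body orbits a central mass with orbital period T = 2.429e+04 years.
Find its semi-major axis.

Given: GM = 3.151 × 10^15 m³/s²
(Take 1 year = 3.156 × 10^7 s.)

Convert to SI: T = 2.429e+04 years = 7.66592e+11 s.
Invert Kepler's third law: a = (GM · T² / (4π²))^(1/3).
Substituting T = 7.66592e+11 s and GM = 3.151e+15 m³/s²:
a = (3.151e+15 · (7.66592e+11)² / (4π²))^(1/3) m
a ≈ 3.606e+12 m = 3.606 Tm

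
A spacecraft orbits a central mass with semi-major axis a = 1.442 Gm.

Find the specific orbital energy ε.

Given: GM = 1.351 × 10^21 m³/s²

Convert to SI: a = 1.442 Gm = 1.442e+09 m.
ε = −GM / (2a).
ε = −1.351e+21 / (2 · 1.442e+09) J/kg ≈ -4.684e+11 J/kg = -468.4 GJ/kg.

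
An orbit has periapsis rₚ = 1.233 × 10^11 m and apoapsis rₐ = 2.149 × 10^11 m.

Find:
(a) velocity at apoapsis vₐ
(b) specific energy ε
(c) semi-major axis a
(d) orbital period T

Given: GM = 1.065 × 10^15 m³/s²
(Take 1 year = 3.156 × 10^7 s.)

(a) With a = (rₚ + rₐ)/2 = 1.691e+11 m, vₐ = √(GM (2/rₐ − 1/a)) = √(1.065e+15 · (2/2.149e+11 − 1/1.691e+11)) m/s ≈ 60.11 m/s
(b) With a = (rₚ + rₐ)/2 = 1.691e+11 m, ε = −GM/(2a) = −1.065e+15/(2 · 1.691e+11) J/kg ≈ -3149 J/kg
(c) a = (rₚ + rₐ)/2 = (1.233e+11 + 2.149e+11)/2 ≈ 1.691e+11 m
(d) With a = (rₚ + rₐ)/2 = 1.691e+11 m, T = 2π √(a³/GM) = 2π √((1.691e+11)³/1.065e+15) s ≈ 1.339e+10 s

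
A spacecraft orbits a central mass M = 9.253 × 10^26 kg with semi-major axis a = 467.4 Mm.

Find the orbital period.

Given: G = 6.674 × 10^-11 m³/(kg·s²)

Convert to SI: a = 467.4 Mm = 4.674e+08 m.
GM = G · M = 6.674e-11 · 9.253e+26 = 6.17545e+16 m³/s².
Kepler's third law: T = 2π √(a³ / GM).
Substituting a = 4.674e+08 m and GM = 6.17545e+16 m³/s²:
T = 2π √((4.674e+08)³ / 6.17545e+16) s
T ≈ 2.555e+05 s = 2.957 days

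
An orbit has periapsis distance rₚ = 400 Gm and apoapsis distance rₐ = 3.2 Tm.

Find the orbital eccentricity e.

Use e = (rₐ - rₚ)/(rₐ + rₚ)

Convert to SI: rₚ = 400 Gm = 4e+11 m; rₐ = 3.2 Tm = 3.2e+12 m.
e = (rₐ − rₚ) / (rₐ + rₚ).
e = (3.2e+12 − 4e+11) / (3.2e+12 + 4e+11) = 2.8e+12 / 3.6e+12 ≈ 0.7778.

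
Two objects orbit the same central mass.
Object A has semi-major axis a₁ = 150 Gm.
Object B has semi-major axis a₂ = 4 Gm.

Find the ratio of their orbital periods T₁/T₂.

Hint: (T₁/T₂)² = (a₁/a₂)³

Convert to SI: a₁ = 150 Gm = 1.5e+11 m; a₂ = 4 Gm = 4e+09 m.
From Kepler's third law, (T₁/T₂)² = (a₁/a₂)³, so T₁/T₂ = (a₁/a₂)^(3/2).
a₁/a₂ = 1.5e+11 / 4e+09 = 37.5.
T₁/T₂ = (37.5)^(3/2) ≈ 229.6.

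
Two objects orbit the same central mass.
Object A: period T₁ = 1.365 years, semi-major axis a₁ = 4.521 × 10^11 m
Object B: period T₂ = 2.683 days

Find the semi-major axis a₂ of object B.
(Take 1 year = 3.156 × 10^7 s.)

Convert to SI: T₁ = 1.365 years = 4.30794e+07 s; T₂ = 2.683 days = 231811 s.
Kepler's third law: (T₁/T₂)² = (a₁/a₂)³ ⇒ a₂ = a₁ · (T₂/T₁)^(2/3).
T₂/T₁ = 231811 / 4.30794e+07 = 0.00538102.
a₂ = 4.521e+11 · (0.00538102)^(2/3) m ≈ 1.388e+10 m = 1.388 × 10^10 m.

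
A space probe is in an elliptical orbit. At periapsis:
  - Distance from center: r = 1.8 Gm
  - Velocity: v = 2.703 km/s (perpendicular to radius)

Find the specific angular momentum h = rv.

Convert to SI: r = 1.8 Gm = 1.8e+09 m; v = 2.703 km/s = 2703 m/s.
With v perpendicular to r, h = r · v.
h = 1.8e+09 · 2703 m²/s ≈ 4.865e+12 m²/s.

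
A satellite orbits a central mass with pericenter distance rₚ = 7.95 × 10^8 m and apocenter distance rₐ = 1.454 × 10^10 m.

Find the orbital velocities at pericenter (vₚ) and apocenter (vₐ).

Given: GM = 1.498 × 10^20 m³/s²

Use the vis-viva equation v² = GM(2/r − 1/a) with a = (rₚ + rₐ)/2 = (7.95e+08 + 1.454e+10)/2 = 7.6675e+09 m.
vₚ = √(GM · (2/rₚ − 1/a)) = √(1.498e+20 · (2/7.95e+08 − 1/7.6675e+09)) m/s ≈ 5.978e+05 m/s = 597.8 km/s.
vₐ = √(GM · (2/rₐ − 1/a)) = √(1.498e+20 · (2/1.454e+10 − 1/7.6675e+09)) m/s ≈ 3.268e+04 m/s = 32.68 km/s.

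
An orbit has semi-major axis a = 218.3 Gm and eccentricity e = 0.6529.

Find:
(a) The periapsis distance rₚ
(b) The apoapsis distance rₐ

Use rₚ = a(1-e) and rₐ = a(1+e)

Convert to SI: a = 218.3 Gm = 2.183e+11 m.
(a) rₚ = a(1 − e) = 2.183e+11 · (1 − 0.6529) = 2.183e+11 · 0.3471 ≈ 7.577e+10 m = 75.77 Gm.
(b) rₐ = a(1 + e) = 2.183e+11 · (1 + 0.6529) = 2.183e+11 · 1.6529 ≈ 3.608e+11 m = 360.8 Gm.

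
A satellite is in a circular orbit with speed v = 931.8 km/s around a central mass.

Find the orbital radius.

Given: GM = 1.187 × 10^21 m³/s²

Convert to SI: v = 931.8 km/s = 931800 m/s.
For a circular orbit, v² = GM / r, so r = GM / v².
r = 1.187e+21 / (931800)² m ≈ 1.367e+09 m = 1.367 Gm.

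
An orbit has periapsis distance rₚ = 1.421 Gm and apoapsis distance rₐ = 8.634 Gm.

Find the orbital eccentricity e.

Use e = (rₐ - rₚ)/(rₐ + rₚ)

Convert to SI: rₚ = 1.421 Gm = 1.421e+09 m; rₐ = 8.634 Gm = 8.634e+09 m.
e = (rₐ − rₚ) / (rₐ + rₚ).
e = (8.634e+09 − 1.421e+09) / (8.634e+09 + 1.421e+09) = 7.213e+09 / 1.0055e+10 ≈ 0.7174.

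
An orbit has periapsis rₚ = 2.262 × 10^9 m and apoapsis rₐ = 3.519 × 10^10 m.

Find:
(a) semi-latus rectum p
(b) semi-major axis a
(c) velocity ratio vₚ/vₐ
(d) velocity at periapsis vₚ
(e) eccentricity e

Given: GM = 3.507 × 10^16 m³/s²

(a) From a = (rₚ + rₐ)/2 = 1.8726e+10 m and e = (rₐ − rₚ)/(rₐ + rₚ) = 0.879205, p = a(1 − e²) = 1.8726e+10 · (1 − (0.879205)²) ≈ 4.251e+09 m
(b) a = (rₚ + rₐ)/2 = (2.262e+09 + 3.519e+10)/2 ≈ 1.873e+10 m
(c) Conservation of angular momentum (rₚvₚ = rₐvₐ) gives vₚ/vₐ = rₐ/rₚ = 3.519e+10/2.262e+09 ≈ 15.56
(d) With a = (rₚ + rₐ)/2 = 1.8726e+10 m, vₚ = √(GM (2/rₚ − 1/a)) = √(3.507e+16 · (2/2.262e+09 − 1/1.8726e+10)) m/s ≈ 5398 m/s
(e) e = (rₐ − rₚ)/(rₐ + rₚ) = (3.519e+10 − 2.262e+09)/(3.519e+10 + 2.262e+09) ≈ 0.8792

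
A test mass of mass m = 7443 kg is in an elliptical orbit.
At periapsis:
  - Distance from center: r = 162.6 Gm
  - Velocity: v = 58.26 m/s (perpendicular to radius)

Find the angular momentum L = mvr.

Convert to SI: r = 162.6 Gm = 1.626e+11 m.
Since v is perpendicular to r, L = m · v · r.
L = 7443 · 58.26 · 1.626e+11 kg·m²/s ≈ 7.051e+16 kg·m²/s.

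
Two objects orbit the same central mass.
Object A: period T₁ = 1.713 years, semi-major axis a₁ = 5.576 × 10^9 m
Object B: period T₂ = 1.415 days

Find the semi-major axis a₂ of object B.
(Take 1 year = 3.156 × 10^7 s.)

Convert to SI: T₁ = 1.713 years = 5.40623e+07 s; T₂ = 1.415 days = 122256 s.
Kepler's third law: (T₁/T₂)² = (a₁/a₂)³ ⇒ a₂ = a₁ · (T₂/T₁)^(2/3).
T₂/T₁ = 122256 / 5.40623e+07 = 0.00226139.
a₂ = 5.576e+09 · (0.00226139)^(2/3) m ≈ 9.607e+07 m = 9.607 × 10^7 m.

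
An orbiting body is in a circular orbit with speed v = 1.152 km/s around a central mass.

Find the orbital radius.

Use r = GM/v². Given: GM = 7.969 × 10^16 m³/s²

Convert to SI: v = 1.152 km/s = 1152 m/s.
For a circular orbit, v² = GM / r, so r = GM / v².
r = 7.969e+16 / (1152)² m ≈ 6.005e+10 m = 60.05 Gm.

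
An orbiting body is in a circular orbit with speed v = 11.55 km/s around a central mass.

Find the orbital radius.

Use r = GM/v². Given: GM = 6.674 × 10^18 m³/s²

Convert to SI: v = 11.55 km/s = 11550 m/s.
For a circular orbit, v² = GM / r, so r = GM / v².
r = 6.674e+18 / (11550)² m ≈ 5.003e+10 m = 50.03 Gm.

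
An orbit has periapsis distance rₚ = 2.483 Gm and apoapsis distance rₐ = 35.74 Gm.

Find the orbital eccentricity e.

Convert to SI: rₚ = 2.483 Gm = 2.483e+09 m; rₐ = 35.74 Gm = 3.574e+10 m.
e = (rₐ − rₚ) / (rₐ + rₚ).
e = (3.574e+10 − 2.483e+09) / (3.574e+10 + 2.483e+09) = 3.3257e+10 / 3.8223e+10 ≈ 0.8701.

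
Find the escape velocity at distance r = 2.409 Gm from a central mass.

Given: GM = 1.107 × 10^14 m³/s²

Convert to SI: r = 2.409 Gm = 2.409e+09 m.
Escape velocity comes from setting total energy to zero: ½v² − GM/r = 0 ⇒ v_esc = √(2GM / r).
v_esc = √(2 · 1.107e+14 / 2.409e+09) m/s ≈ 303.2 m/s = 303.2 m/s.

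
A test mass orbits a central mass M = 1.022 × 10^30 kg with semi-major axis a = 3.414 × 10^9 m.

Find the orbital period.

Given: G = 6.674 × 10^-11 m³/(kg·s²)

GM = G · M = 6.674e-11 · 1.022e+30 = 6.82083e+19 m³/s².
Kepler's third law: T = 2π √(a³ / GM).
Substituting a = 3.414e+09 m and GM = 6.82083e+19 m³/s²:
T = 2π √((3.414e+09)³ / 6.82083e+19) s
T ≈ 1.518e+05 s = 1.756 days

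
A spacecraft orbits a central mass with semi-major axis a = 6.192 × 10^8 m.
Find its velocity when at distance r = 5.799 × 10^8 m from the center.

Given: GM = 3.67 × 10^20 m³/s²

Vis-viva: v = √(GM · (2/r − 1/a)).
2/r − 1/a = 2/5.799e+08 − 1/6.192e+08 = 1.83388e-09 m⁻¹.
v = √(3.67e+20 · 1.83388e-09) m/s ≈ 8.204e+05 m/s = 820.4 km/s.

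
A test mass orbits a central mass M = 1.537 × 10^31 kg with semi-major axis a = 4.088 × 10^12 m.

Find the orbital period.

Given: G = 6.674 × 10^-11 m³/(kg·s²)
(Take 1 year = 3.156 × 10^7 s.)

GM = G · M = 6.674e-11 · 1.537e+31 = 1.02579e+21 m³/s².
Kepler's third law: T = 2π √(a³ / GM).
Substituting a = 4.088e+12 m and GM = 1.02579e+21 m³/s²:
T = 2π √((4.088e+12)³ / 1.02579e+21) s
T ≈ 1.621e+09 s = 51.38 years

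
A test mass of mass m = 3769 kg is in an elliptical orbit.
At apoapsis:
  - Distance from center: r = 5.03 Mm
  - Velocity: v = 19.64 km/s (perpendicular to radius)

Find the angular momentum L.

Convert to SI: r = 5.03 Mm = 5.03e+06 m; v = 19.64 km/s = 19640 m/s.
Since v is perpendicular to r, L = m · v · r.
L = 3769 · 19640 · 5.03e+06 kg·m²/s ≈ 3.723e+14 kg·m²/s.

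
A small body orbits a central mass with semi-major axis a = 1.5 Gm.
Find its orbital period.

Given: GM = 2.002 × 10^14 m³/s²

Convert to SI: a = 1.5 Gm = 1.5e+09 m.
Kepler's third law: T = 2π √(a³ / GM).
Substituting a = 1.5e+09 m and GM = 2.002e+14 m³/s²:
T = 2π √((1.5e+09)³ / 2.002e+14) s
T ≈ 2.58e+07 s = 298.6 days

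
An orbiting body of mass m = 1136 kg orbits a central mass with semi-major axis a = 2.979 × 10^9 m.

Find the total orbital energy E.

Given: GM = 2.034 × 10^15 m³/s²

E = −GMm / (2a).
E = −2.034e+15 · 1136 / (2 · 2.979e+09) J ≈ -3.878e+08 J = -387.8 MJ.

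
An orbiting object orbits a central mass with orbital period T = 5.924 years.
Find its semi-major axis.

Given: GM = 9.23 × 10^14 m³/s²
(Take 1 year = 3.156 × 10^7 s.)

Convert to SI: T = 5.924 years = 1.86961e+08 s.
Invert Kepler's third law: a = (GM · T² / (4π²))^(1/3).
Substituting T = 1.86961e+08 s and GM = 9.23e+14 m³/s²:
a = (9.23e+14 · (1.86961e+08)² / (4π²))^(1/3) m
a ≈ 9.349e+09 m = 9.349 Gm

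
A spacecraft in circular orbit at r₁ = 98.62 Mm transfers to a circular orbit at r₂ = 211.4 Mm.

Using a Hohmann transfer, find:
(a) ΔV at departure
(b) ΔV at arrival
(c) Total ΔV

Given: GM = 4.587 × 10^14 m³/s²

Convert to SI: r₁ = 98.62 Mm = 9.862e+07 m; r₂ = 211.4 Mm = 2.114e+08 m.
Transfer semi-major axis: a_t = (r₁ + r₂)/2 = (9.862e+07 + 2.114e+08)/2 = 1.5501e+08 m.
Circular speeds: v₁ = √(GM/r₁) = 2156.66 m/s, v₂ = √(GM/r₂) = 1473.03 m/s.
Transfer speeds (vis-viva v² = GM(2/r − 1/a_t)): v₁ᵗ = 2518.57 m/s, v₂ᵗ = 1174.94 m/s.
(a) ΔV₁ = |v₁ᵗ − v₁| ≈ 361.9 m/s = 361.9 m/s.
(b) ΔV₂ = |v₂ − v₂ᵗ| ≈ 298.1 m/s = 298.1 m/s.
(c) ΔV_total = ΔV₁ + ΔV₂ ≈ 660 m/s = 660 m/s.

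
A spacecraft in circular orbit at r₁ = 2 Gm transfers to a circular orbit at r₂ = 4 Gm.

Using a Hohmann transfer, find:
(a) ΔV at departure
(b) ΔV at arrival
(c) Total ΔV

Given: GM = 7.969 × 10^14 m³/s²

Convert to SI: r₁ = 2 Gm = 2e+09 m; r₂ = 4 Gm = 4e+09 m.
Transfer semi-major axis: a_t = (r₁ + r₂)/2 = (2e+09 + 4e+09)/2 = 3e+09 m.
Circular speeds: v₁ = √(GM/r₁) = 631.229 m/s, v₂ = √(GM/r₂) = 446.346 m/s.
Transfer speeds (vis-viva v² = GM(2/r − 1/a_t)): v₁ᵗ = 728.88 m/s, v₂ᵗ = 364.44 m/s.
(a) ΔV₁ = |v₁ᵗ − v₁| ≈ 97.65 m/s = 97.65 m/s.
(b) ΔV₂ = |v₂ − v₂ᵗ| ≈ 81.91 m/s = 81.91 m/s.
(c) ΔV_total = ΔV₁ + ΔV₂ ≈ 179.6 m/s = 179.6 m/s.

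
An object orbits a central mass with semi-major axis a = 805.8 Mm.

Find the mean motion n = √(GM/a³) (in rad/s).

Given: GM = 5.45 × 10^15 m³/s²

Convert to SI: a = 805.8 Mm = 8.058e+08 m.
n = √(GM / a³).
n = √(5.45e+15 / (8.058e+08)³) rad/s ≈ 3.227e-06 rad/s.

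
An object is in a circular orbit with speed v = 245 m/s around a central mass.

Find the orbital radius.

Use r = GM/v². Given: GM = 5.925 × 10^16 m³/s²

For a circular orbit, v² = GM / r, so r = GM / v².
r = 5.925e+16 / (245)² m ≈ 9.871e+11 m = 987.1 Gm.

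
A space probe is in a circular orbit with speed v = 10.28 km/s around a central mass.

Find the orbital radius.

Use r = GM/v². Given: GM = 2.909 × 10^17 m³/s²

Convert to SI: v = 10.28 km/s = 10280 m/s.
For a circular orbit, v² = GM / r, so r = GM / v².
r = 2.909e+17 / (10280)² m ≈ 2.753e+09 m = 2.753 Gm.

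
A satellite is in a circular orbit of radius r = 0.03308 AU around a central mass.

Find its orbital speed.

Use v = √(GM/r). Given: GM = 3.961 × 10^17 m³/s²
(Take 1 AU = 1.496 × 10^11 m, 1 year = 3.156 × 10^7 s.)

Convert to SI: r = 0.03308 AU = 4.94877e+09 m.
For a circular orbit, gravity supplies the centripetal force, so v = √(GM / r).
v = √(3.961e+17 / 4.94877e+09) m/s ≈ 8947 m/s = 1.887 AU/year.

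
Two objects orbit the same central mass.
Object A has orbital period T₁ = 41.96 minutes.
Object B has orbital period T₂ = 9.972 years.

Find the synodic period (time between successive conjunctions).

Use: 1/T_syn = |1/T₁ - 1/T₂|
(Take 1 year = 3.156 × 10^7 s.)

Convert to SI: T₁ = 41.96 minutes = 2517.6 s; T₂ = 9.972 years = 3.14716e+08 s.
T_syn = |T₁ · T₂ / (T₁ − T₂)|.
T_syn = |2517.6 · 3.14716e+08 / (2517.6 − 3.14716e+08)| s ≈ 2518 s = 41.96 minutes.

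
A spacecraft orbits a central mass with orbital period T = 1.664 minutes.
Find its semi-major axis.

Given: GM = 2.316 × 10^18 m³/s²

Convert to SI: T = 1.664 minutes = 99.84 s.
Invert Kepler's third law: a = (GM · T² / (4π²))^(1/3).
Substituting T = 99.84 s and GM = 2.316e+18 m³/s²:
a = (2.316e+18 · (99.84)² / (4π²))^(1/3) m
a ≈ 8.362e+06 m = 8.362 Mm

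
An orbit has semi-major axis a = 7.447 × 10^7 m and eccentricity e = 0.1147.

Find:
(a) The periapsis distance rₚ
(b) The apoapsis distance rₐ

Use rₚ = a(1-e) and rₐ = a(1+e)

(a) rₚ = a(1 − e) = 7.447e+07 · (1 − 0.1147) = 7.447e+07 · 0.8853 ≈ 6.593e+07 m = 6.593 × 10^7 m.
(b) rₐ = a(1 + e) = 7.447e+07 · (1 + 0.1147) = 7.447e+07 · 1.1147 ≈ 8.301e+07 m = 8.301 × 10^7 m.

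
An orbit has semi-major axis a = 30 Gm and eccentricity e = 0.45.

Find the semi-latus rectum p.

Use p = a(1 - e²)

Convert to SI: a = 30 Gm = 3e+10 m.
p = a (1 − e²).
p = 3e+10 · (1 − (0.45)²) = 3e+10 · 0.7975 ≈ 2.392e+10 m = 23.93 Gm.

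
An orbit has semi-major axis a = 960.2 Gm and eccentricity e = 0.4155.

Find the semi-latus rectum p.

Convert to SI: a = 960.2 Gm = 9.602e+11 m.
p = a (1 − e²).
p = 9.602e+11 · (1 − (0.4155)²) = 9.602e+11 · 0.82736 ≈ 7.944e+11 m = 794.4 Gm.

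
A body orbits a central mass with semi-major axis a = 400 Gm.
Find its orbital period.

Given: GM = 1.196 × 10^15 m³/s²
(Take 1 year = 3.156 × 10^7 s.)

Convert to SI: a = 400 Gm = 4e+11 m.
Kepler's third law: T = 2π √(a³ / GM).
Substituting a = 4e+11 m and GM = 1.196e+15 m³/s²:
T = 2π √((4e+11)³ / 1.196e+15) s
T ≈ 4.596e+10 s = 1456 years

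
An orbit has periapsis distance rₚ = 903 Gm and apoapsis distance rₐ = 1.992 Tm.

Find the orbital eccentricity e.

Convert to SI: rₚ = 903 Gm = 9.03e+11 m; rₐ = 1.992 Tm = 1.992e+12 m.
e = (rₐ − rₚ) / (rₐ + rₚ).
e = (1.992e+12 − 9.03e+11) / (1.992e+12 + 9.03e+11) = 1.089e+12 / 2.895e+12 ≈ 0.3762.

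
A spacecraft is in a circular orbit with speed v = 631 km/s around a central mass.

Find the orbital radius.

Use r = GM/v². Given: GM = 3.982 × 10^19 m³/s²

Convert to SI: v = 631 km/s = 631000 m/s.
For a circular orbit, v² = GM / r, so r = GM / v².
r = 3.982e+19 / (631000)² m ≈ 1e+08 m = 100 Mm.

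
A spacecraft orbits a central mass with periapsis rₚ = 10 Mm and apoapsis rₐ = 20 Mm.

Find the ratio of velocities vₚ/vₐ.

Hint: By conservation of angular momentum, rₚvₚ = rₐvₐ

Convert to SI: rₚ = 10 Mm = 1e+07 m; rₐ = 20 Mm = 2e+07 m.
Conservation of angular momentum gives rₚvₚ = rₐvₐ, so vₚ/vₐ = rₐ/rₚ.
vₚ/vₐ = 2e+07 / 1e+07 ≈ 2.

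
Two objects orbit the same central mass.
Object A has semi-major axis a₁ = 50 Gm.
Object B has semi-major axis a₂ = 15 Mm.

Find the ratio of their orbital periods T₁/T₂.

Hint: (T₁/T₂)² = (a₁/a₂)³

Convert to SI: a₁ = 50 Gm = 5e+10 m; a₂ = 15 Mm = 1.5e+07 m.
From Kepler's third law, (T₁/T₂)² = (a₁/a₂)³, so T₁/T₂ = (a₁/a₂)^(3/2).
a₁/a₂ = 5e+10 / 1.5e+07 = 3333.33.
T₁/T₂ = (3333.33)^(3/2) ≈ 1.925e+05.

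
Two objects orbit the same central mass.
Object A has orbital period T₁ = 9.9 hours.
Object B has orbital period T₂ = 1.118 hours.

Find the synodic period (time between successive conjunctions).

Convert to SI: T₁ = 9.9 hours = 35640 s; T₂ = 1.118 hours = 4024.8 s.
T_syn = |T₁ · T₂ / (T₁ − T₂)|.
T_syn = |35640 · 4024.8 / (35640 − 4024.8)| s ≈ 4537 s = 1.26 hours.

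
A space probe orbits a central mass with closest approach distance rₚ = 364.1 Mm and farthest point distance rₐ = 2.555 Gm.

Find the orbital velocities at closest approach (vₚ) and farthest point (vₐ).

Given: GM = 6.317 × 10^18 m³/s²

Convert to SI: rₚ = 364.1 Mm = 3.641e+08 m; rₐ = 2.555 Gm = 2.555e+09 m.
Use the vis-viva equation v² = GM(2/r − 1/a) with a = (rₚ + rₐ)/2 = (3.641e+08 + 2.555e+09)/2 = 1.45955e+09 m.
vₚ = √(GM · (2/rₚ − 1/a)) = √(6.317e+18 · (2/3.641e+08 − 1/1.45955e+09)) m/s ≈ 1.743e+05 m/s = 174.3 km/s.
vₐ = √(GM · (2/rₐ − 1/a)) = √(6.317e+18 · (2/2.555e+09 − 1/1.45955e+09)) m/s ≈ 2.483e+04 m/s = 24.83 km/s.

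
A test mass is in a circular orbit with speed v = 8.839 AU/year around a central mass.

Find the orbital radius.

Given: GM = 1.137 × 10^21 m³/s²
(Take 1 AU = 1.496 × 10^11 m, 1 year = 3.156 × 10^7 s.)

Convert to SI: v = 8.839 AU/year = 41898.4 m/s.
For a circular orbit, v² = GM / r, so r = GM / v².
r = 1.137e+21 / (41898.4)² m ≈ 6.477e+11 m = 4.329 AU.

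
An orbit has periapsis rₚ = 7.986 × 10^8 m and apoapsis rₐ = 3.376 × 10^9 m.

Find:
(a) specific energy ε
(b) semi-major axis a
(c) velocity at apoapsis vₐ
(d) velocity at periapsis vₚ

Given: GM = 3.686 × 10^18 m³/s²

(a) With a = (rₚ + rₐ)/2 = 2.0873e+09 m, ε = −GM/(2a) = −3.686e+18/(2 · 2.0873e+09) J/kg ≈ -8.83e+08 J/kg
(b) a = (rₚ + rₐ)/2 = (7.986e+08 + 3.376e+09)/2 ≈ 2.087e+09 m
(c) With a = (rₚ + rₐ)/2 = 2.0873e+09 m, vₐ = √(GM (2/rₐ − 1/a)) = √(3.686e+18 · (2/3.376e+09 − 1/2.0873e+09)) m/s ≈ 2.044e+04 m/s
(d) With a = (rₚ + rₐ)/2 = 2.0873e+09 m, vₚ = √(GM (2/rₚ − 1/a)) = √(3.686e+18 · (2/7.986e+08 − 1/2.0873e+09)) m/s ≈ 8.64e+04 m/s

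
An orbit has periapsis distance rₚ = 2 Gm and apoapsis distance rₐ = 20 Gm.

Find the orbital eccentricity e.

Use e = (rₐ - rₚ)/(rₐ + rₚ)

Convert to SI: rₚ = 2 Gm = 2e+09 m; rₐ = 20 Gm = 2e+10 m.
e = (rₐ − rₚ) / (rₐ + rₚ).
e = (2e+10 − 2e+09) / (2e+10 + 2e+09) = 1.8e+10 / 2.2e+10 ≈ 0.8182.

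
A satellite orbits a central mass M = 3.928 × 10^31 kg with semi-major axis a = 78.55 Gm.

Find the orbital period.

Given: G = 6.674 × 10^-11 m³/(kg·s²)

Convert to SI: a = 78.55 Gm = 7.855e+10 m.
GM = G · M = 6.674e-11 · 3.928e+31 = 2.62155e+21 m³/s².
Kepler's third law: T = 2π √(a³ / GM).
Substituting a = 7.855e+10 m and GM = 2.62155e+21 m³/s²:
T = 2π √((7.855e+10)³ / 2.62155e+21) s
T ≈ 2.702e+06 s = 31.27 days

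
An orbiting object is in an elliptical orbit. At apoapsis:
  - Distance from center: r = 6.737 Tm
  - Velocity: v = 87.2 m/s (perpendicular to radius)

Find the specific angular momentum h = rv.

Convert to SI: r = 6.737 Tm = 6.737e+12 m.
With v perpendicular to r, h = r · v.
h = 6.737e+12 · 87.2 m²/s ≈ 5.875e+14 m²/s.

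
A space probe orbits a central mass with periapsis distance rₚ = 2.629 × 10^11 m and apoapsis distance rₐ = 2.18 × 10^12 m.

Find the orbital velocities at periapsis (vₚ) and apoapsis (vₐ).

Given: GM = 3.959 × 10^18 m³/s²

Use the vis-viva equation v² = GM(2/r − 1/a) with a = (rₚ + rₐ)/2 = (2.629e+11 + 2.18e+12)/2 = 1.22145e+12 m.
vₚ = √(GM · (2/rₚ − 1/a)) = √(3.959e+18 · (2/2.629e+11 − 1/1.22145e+12)) m/s ≈ 5184 m/s = 5.184 km/s.
vₐ = √(GM · (2/rₐ − 1/a)) = √(3.959e+18 · (2/2.18e+12 − 1/1.22145e+12)) m/s ≈ 625.2 m/s = 625.2 m/s.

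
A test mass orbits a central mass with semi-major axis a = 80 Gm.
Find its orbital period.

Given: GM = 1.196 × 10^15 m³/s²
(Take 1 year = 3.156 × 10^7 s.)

Convert to SI: a = 80 Gm = 8e+10 m.
Kepler's third law: T = 2π √(a³ / GM).
Substituting a = 8e+10 m and GM = 1.196e+15 m³/s²:
T = 2π √((8e+10)³ / 1.196e+15) s
T ≈ 4.111e+09 s = 130.3 years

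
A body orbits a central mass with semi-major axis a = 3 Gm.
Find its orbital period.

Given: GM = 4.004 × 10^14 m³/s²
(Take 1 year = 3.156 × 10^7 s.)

Convert to SI: a = 3 Gm = 3e+09 m.
Kepler's third law: T = 2π √(a³ / GM).
Substituting a = 3e+09 m and GM = 4.004e+14 m³/s²:
T = 2π √((3e+09)³ / 4.004e+14) s
T ≈ 5.16e+07 s = 1.635 years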